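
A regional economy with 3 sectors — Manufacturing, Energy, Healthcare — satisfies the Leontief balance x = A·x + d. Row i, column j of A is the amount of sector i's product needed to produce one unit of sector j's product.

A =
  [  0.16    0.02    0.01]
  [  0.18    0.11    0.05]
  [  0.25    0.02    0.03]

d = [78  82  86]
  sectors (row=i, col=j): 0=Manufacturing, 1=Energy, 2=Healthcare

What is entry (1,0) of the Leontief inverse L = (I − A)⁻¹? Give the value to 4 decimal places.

L[1,0] = 0.2605

Form M = I − A:
  [  0.84   -0.02   -0.01]
  [ -0.18    0.89   -0.05]
  [ -0.25   -0.02    0.97]
Leontief inverse L = M⁻¹:
  [  1.2004    0.0273    0.0138]
  [  0.2605    1.1308    0.0610]
  [  0.3148    0.0303    1.0357]
Total output x = L · d:
  x_0 = 1.2004·78 + 0.0273·82 + 0.0138·86 = 97.0558
  x_1 = 0.2605·78 + 1.1308·82 + 0.0610·86 = 118.2873
  x_2 = 0.3148·78 + 0.0303·82 + 1.0357·86 = 116.1131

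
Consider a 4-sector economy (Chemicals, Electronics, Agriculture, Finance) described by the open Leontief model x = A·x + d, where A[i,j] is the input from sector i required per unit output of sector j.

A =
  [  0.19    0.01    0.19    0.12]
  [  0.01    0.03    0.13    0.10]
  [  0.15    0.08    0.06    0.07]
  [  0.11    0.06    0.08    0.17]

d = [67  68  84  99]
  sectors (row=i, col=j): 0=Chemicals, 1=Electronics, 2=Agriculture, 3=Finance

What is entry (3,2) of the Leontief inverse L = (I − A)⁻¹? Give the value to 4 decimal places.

Form M = I − A:
  [  0.81   -0.01   -0.19   -0.12]
  [ -0.01    0.97   -0.13   -0.10]
  [ -0.15   -0.08    0.94   -0.07]
  [ -0.11   -0.06   -0.08    0.83]
Leontief inverse L = M⁻¹:
  [  1.3195    0.0515    0.2927    0.2217]
  [  0.0654    1.0551    0.1720    0.1511]
  [  0.2312    0.1050    1.1372    0.1420]
  [  0.2019    0.0932    0.1608    1.2588]
Total output x = L · d:
  x_0 = 1.3195·67 + 0.0515·68 + 0.2927·84 + 0.2217·99 = 138.4355
  x_1 = 0.0654·67 + 1.0551·68 + 0.1720·84 + 0.1511·99 = 105.5359
  x_2 = 0.2312·67 + 0.1050·68 + 1.1372·84 + 0.1420·99 = 132.1999
  x_3 = 0.2019·67 + 0.0932·68 + 0.1608·84 + 1.2588·99 = 157.9952

L[3,2] = 0.1608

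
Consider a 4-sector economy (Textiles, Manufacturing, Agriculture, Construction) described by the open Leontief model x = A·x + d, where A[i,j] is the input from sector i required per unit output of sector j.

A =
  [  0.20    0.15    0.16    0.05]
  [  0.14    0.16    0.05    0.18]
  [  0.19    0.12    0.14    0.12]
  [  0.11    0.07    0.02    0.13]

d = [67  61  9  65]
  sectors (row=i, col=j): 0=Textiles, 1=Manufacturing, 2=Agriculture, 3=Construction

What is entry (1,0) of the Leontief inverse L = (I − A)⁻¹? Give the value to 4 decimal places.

Form M = I − A:
  [  0.80   -0.15   -0.16   -0.05]
  [ -0.14    0.84   -0.05   -0.18]
  [ -0.19   -0.12    0.86   -0.12]
  [ -0.11   -0.07   -0.02    0.87]
Leontief inverse L = M⁻¹:
  [  1.3952    0.3045    0.2815    0.1820]
  [  0.2999    1.2890    0.1378    0.3029]
  [  0.3793    0.2678    1.2547    0.2503]
  [  0.2093    0.1484    0.0755    1.2026]
Total output x = L · d:
  x_0 = 1.3952·67 + 0.3045·61 + 0.2815·9 + 0.1820·65 = 126.4171
  x_1 = 0.2999·67 + 1.2890·61 + 0.1378·9 + 0.3029·65 = 119.6536
  x_2 = 0.3793·67 + 0.2678·61 + 1.2547·9 + 0.2503·65 = 69.3113
  x_3 = 0.2093·67 + 0.1484·61 + 0.0755·9 + 1.2026·65 = 101.9171

L[1,0] = 0.2999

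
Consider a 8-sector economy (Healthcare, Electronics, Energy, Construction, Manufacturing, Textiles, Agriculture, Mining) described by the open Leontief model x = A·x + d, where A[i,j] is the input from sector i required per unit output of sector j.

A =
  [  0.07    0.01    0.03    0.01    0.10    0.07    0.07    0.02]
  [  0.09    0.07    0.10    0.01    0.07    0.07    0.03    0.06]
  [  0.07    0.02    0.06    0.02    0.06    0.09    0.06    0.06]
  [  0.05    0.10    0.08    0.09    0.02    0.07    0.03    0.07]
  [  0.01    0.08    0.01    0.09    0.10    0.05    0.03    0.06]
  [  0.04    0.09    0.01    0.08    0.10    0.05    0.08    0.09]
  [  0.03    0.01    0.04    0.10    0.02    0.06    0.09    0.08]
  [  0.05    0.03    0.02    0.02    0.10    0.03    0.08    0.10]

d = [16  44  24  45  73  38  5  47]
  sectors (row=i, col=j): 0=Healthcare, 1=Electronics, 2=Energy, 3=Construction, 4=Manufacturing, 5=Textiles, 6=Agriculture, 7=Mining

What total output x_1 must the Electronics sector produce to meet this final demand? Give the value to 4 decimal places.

Form M = I − A:
  [  0.93   -0.01   -0.03   -0.01   -0.10   -0.07   -0.07   -0.02]
  [ -0.09    0.93   -0.10   -0.01   -0.07   -0.07   -0.03   -0.06]
  [ -0.07   -0.02    0.94   -0.02   -0.06   -0.09   -0.06   -0.06]
  [ -0.05   -0.10   -0.08    0.91   -0.02   -0.07   -0.03   -0.07]
  [ -0.01   -0.08   -0.01   -0.09    0.90   -0.05   -0.03   -0.06]
  [ -0.04   -0.09   -0.01   -0.08   -0.10    0.95   -0.08   -0.09]
  [ -0.03   -0.01   -0.04   -0.10   -0.02   -0.06    0.91   -0.08]
  [ -0.05   -0.03   -0.02   -0.02   -0.10   -0.03   -0.08    0.90]
Leontief inverse L = M⁻¹:
  [  1.1001    0.0458    0.0534    0.0523    0.1527    0.1106    0.1120    0.0663]
  [  0.1371    1.1146    0.1365    0.0537    0.1414    0.1257    0.0843    0.1201]
  [  0.1083    0.0602    1.0891    0.0645    0.1213    0.1374    0.1105    0.1157]
  [  0.1016    0.1513    0.1249    1.1367    0.0878    0.1285    0.0846    0.1353]
  [  0.0486    0.1297    0.0459    0.1365    1.1580    0.0968    0.0725    0.1167]
  [  0.0879    0.1453    0.0527    0.1366    0.1715    1.1076    0.1366    0.1601]
  [  0.0680    0.0515    0.0735    0.1477    0.0723    0.1068    1.1395    0.1381]
  [  0.0847    0.0682    0.0479    0.0642    0.1587    0.0734    0.1273    1.1550]
Total output x = L · d:
  x_0 = 1.1001·16 + 0.0458·44 + 0.0534·24 + 0.0523·45 + 0.1527·73 + 0.1106·38 + 0.1120·5 + 0.0663·47 = 42.2749
  x_1 = 0.1371·16 + 1.1146·44 + 0.1365·24 + 0.0537·45 + 0.1414·73 + 0.1257·38 + 0.0843·5 + 0.1201·47 = 78.0925
  x_2 = 0.1083·16 + 0.0602·44 + 1.0891·24 + 0.0645·45 + 0.1213·73 + 0.1374·38 + 0.1105·5 + 0.1157·47 = 53.4891
  x_3 = 0.1016·16 + 0.1513·44 + 0.1249·24 + 1.1367·45 + 0.0878·73 + 0.1285·38 + 0.0846·5 + 0.1353·47 = 80.5020
  x_4 = 0.0486·16 + 0.1297·44 + 0.0459·24 + 0.1365·45 + 1.1580·73 + 0.0968·38 + 0.0725·5 + 0.1167·47 = 107.7907
  x_5 = 0.0879·16 + 0.1453·44 + 0.0527·24 + 0.1366·45 + 0.1715·73 + 1.1076·38 + 0.1366·5 + 0.1601·47 = 78.0299
  x_6 = 0.0680·16 + 0.0515·44 + 0.0735·24 + 0.1477·45 + 0.0723·73 + 0.1068·38 + 1.1395·5 + 0.1381·47 = 33.2875
  x_7 = 0.0847·16 + 0.0682·44 + 0.0479·24 + 0.0642·45 + 0.1587·73 + 0.0734·38 + 0.1273·5 + 1.1550·47 = 77.6881

78.0925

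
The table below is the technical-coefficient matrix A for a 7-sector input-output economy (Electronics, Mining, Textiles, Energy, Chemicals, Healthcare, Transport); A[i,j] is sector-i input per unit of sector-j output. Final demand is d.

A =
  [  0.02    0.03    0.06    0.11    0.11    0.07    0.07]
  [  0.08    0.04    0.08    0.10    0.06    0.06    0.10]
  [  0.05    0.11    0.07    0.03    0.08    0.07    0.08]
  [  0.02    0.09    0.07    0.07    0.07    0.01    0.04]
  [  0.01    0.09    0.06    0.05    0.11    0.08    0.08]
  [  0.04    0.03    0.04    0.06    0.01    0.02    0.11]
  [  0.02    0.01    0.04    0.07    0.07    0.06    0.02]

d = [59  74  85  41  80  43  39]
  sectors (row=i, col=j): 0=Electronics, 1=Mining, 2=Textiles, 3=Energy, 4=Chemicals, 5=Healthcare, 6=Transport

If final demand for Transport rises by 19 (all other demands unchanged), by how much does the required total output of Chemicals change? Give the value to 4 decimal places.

Form M = I − A:
  [  0.98   -0.03   -0.06   -0.11   -0.11   -0.07   -0.07]
  [ -0.08    0.96   -0.08   -0.10   -0.06   -0.06   -0.10]
  [ -0.05   -0.11    0.93   -0.03   -0.08   -0.07   -0.08]
  [ -0.02   -0.09   -0.07    0.93   -0.07   -0.01   -0.04]
  [ -0.01   -0.09   -0.06   -0.05    0.89   -0.08   -0.08]
  [ -0.04   -0.03   -0.04   -0.06   -0.01    0.98   -0.11]
  [ -0.02   -0.01   -0.04   -0.07   -0.07   -0.06    0.98]
Leontief inverse L = M⁻¹:
  [  1.0445    0.0805    0.1074    0.1611    0.1679    0.1102    0.1242]
  [  0.1080    1.0919    0.1324    0.1599    0.1251    0.1056    0.1585]
  [  0.0809    0.1576    1.1209    0.0884    0.1408    0.1166    0.1415]
  [  0.0440    0.1321    0.1114    1.1141    0.1193    0.0456    0.0860]
  [  0.0388    0.1383    0.1089    0.1043    1.1681    0.1240    0.1393]
  [  0.0563    0.0574    0.0699    0.0957    0.0475    1.0464    0.1408]
  [  0.0351    0.0420    0.0693    0.1014    0.1053    0.0843    1.0551]
Total output x = L · d:
  x_0 = 1.0445·59 + 0.0805·74 + 0.1074·85 + 0.1611·41 + 0.1679·80 + 0.1102·43 + 0.1242·39 = 106.3258
  x_1 = 0.1080·59 + 1.0919·74 + 0.1324·85 + 0.1599·41 + 0.1251·80 + 0.1056·43 + 0.1585·39 = 125.7036
  x_2 = 0.0809·59 + 0.1576·74 + 1.1209·85 + 0.0884·41 + 0.1408·80 + 0.1166·43 + 0.1415·39 = 137.1293
  x_3 = 0.0440·59 + 0.1321·74 + 0.1114·85 + 1.1141·41 + 0.1193·80 + 0.0456·43 + 0.0860·39 = 82.3779
  x_4 = 0.0388·59 + 0.1383·74 + 0.1089·85 + 0.1043·41 + 1.1681·80 + 0.1240·43 + 0.1393·39 = 130.2635
  x_5 = 0.0563·59 + 0.0574·74 + 0.0699·85 + 0.0957·41 + 0.0475·80 + 1.0464·43 + 0.1408·39 = 71.7157
  x_6 = 0.0351·59 + 0.0420·74 + 0.0693·85 + 0.1014·41 + 0.1053·80 + 0.0843·43 + 1.0551·39 = 68.4251
Δx_4 = L[4,6] · Δd_6 = 0.1393 · 19 = 2.6466

2.6466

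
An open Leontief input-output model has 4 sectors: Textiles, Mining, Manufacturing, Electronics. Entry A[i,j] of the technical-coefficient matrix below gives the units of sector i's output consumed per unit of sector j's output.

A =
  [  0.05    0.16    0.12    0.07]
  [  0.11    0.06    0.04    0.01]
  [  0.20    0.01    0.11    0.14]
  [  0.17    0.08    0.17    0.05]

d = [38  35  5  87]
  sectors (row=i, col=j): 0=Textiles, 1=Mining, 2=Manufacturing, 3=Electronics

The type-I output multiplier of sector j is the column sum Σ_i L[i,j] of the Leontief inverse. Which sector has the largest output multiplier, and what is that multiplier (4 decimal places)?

Textiles (1.8520)

Form M = I − A:
  [  0.95   -0.16   -0.12   -0.07]
  [ -0.11    0.94   -0.04   -0.01]
  [ -0.20   -0.01    0.89   -0.14]
  [ -0.17   -0.08   -0.17    0.95]
Leontief inverse L = M⁻¹:
  [  1.1353    0.2048    0.1838    0.1129]
  [  0.1484    1.0928    0.0755    0.0336]
  [  0.2991    0.0808    1.2059    0.2006]
  [  0.2692    0.1431    0.2550    1.1116]
Total output x = L · d:
  x_0 = 1.1353·38 + 0.2048·35 + 0.1838·5 + 0.1129·87 = 61.0487
  x_1 = 0.1484·38 + 1.0928·35 + 0.0755·5 + 0.0336·87 = 47.1858
  x_2 = 0.2991·38 + 0.0808·35 + 1.2059·5 + 0.2006·87 = 37.6767
  x_3 = 0.2692·38 + 0.1431·35 + 0.2550·5 + 1.1116·87 = 113.2191
Output multipliers (column sums of L):
  Textiles: 1.8520
  Mining: 1.5215
  Manufacturing: 1.7203
  Electronics: 1.4586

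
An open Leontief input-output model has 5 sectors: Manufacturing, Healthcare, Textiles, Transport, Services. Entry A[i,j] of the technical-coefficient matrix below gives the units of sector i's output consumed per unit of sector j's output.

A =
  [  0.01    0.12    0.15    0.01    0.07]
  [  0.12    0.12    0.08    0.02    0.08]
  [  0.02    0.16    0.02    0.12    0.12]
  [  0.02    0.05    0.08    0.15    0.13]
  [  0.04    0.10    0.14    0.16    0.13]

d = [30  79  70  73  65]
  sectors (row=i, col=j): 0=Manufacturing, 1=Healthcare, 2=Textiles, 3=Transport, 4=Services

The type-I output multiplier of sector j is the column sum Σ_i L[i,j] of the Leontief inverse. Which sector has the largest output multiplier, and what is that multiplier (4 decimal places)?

Form M = I − A:
  [  0.99   -0.12   -0.15   -0.01   -0.07]
  [ -0.12    0.88   -0.08   -0.02   -0.08]
  [ -0.02   -0.16    0.98   -0.12   -0.12]
  [ -0.02   -0.05   -0.08    0.85   -0.13]
  [ -0.04   -0.10   -0.14   -0.16    0.87]
Leontief inverse L = M⁻¹:
  [  1.0455    0.1995    0.2024    0.0721    0.1412]
  [  0.1574    1.2079    0.1517    0.0812    0.1568]
  [  0.0641    0.2432    1.0963    0.2005    0.2087]
  [  0.0531    0.1309    0.1522    1.2437    0.2231]
  [  0.0862    0.2112    0.2311    0.2736    1.2486]
Total output x = L · d:
  x_0 = 1.0455·30 + 0.1995·79 + 0.2024·70 + 0.0721·73 + 0.1412·65 = 75.7345
  x_1 = 0.1574·30 + 1.2079·79 + 0.1517·70 + 0.0812·73 + 0.1568·65 = 126.8848
  x_2 = 0.0641·30 + 0.2432·79 + 1.0963·70 + 0.2005·73 + 0.2087·65 = 126.0740
  x_3 = 0.0531·30 + 0.1309·79 + 0.1522·70 + 1.2437·73 + 0.2231·65 = 127.8835
  x_4 = 0.0862·30 + 0.2112·79 + 0.2311·70 + 0.2736·73 + 1.2486·65 = 136.5857
Output multipliers (column sums of L):
  Manufacturing: 1.4064
  Healthcare: 1.9927
  Textiles: 1.8337
  Transport: 1.8712
  Services: 1.9783

Healthcare (1.9927)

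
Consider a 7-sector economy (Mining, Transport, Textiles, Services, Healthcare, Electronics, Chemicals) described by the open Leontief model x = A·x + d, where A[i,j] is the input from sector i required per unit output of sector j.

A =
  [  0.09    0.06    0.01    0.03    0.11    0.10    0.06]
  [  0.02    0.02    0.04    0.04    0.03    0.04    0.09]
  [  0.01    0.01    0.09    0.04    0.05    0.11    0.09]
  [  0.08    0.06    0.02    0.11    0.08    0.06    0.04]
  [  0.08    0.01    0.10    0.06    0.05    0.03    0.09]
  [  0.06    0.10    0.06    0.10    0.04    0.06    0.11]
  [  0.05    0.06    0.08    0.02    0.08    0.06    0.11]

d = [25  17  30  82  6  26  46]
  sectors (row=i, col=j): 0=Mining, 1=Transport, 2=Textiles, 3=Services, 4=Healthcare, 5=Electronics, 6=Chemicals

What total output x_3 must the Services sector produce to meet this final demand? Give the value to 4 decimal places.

110.2332

Form M = I − A:
  [  0.91   -0.06   -0.01   -0.03   -0.11   -0.10   -0.06]
  [ -0.02    0.98   -0.04   -0.04   -0.03   -0.04   -0.09]
  [ -0.01   -0.01    0.91   -0.04   -0.05   -0.11   -0.09]
  [ -0.08   -0.06   -0.02    0.89   -0.08   -0.06   -0.04]
  [ -0.08   -0.01   -0.10   -0.06    0.95   -0.03   -0.09]
  [ -0.06   -0.10   -0.06   -0.10   -0.04    0.94   -0.11]
  [ -0.05   -0.06   -0.08   -0.02   -0.08   -0.06    0.89]
Leontief inverse L = M⁻¹:
  [  1.1398    0.1001    0.0579    0.0763    0.1620    0.1507    0.1313]
  [  0.0473    1.0444    0.0713    0.0671    0.0622    0.0727    0.1343]
  [  0.0480    0.0462    1.1377    0.0824    0.0936    0.1584    0.1557]
  [  0.1293    0.0984    0.0622    1.1588    0.1323    0.1101    0.1040]
  [  0.1220    0.0442    0.1454    0.0996    1.1006    0.0832    0.1534]
  [  0.1107    0.1440    0.1122    0.1520    0.0991    1.1198    0.1886]
  [  0.0929    0.0961    0.1324    0.0615    0.1303    0.1130    1.1829]
Total output x = L · d:
  x_0 = 1.1398·25 + 0.1001·17 + 0.0579·30 + 0.0763·82 + 0.1620·6 + 0.1507·26 + 0.1313·46 = 49.1224
  x_1 = 0.0473·25 + 1.0444·17 + 0.0713·30 + 0.0671·82 + 0.0622·6 + 0.0727·26 + 0.1343·46 = 35.0217
  x_2 = 0.0480·25 + 0.0462·17 + 1.1377·30 + 0.0824·82 + 0.0936·6 + 0.1584·26 + 0.1557·46 = 54.7193
  x_3 = 0.1293·25 + 0.0984·17 + 0.0622·30 + 1.1588·82 + 0.1323·6 + 0.1101·26 + 0.1040·46 = 110.2332
  x_4 = 0.1220·25 + 0.0442·17 + 0.1454·30 + 0.0996·82 + 1.1006·6 + 0.0832·26 + 0.1534·46 = 32.1555
  x_5 = 0.1107·25 + 0.1440·17 + 0.1122·30 + 0.1520·82 + 0.0991·6 + 1.1198·26 + 0.1886·46 = 59.4288
  x_6 = 0.0929·25 + 0.0961·17 + 0.1324·30 + 0.0615·82 + 0.1303·6 + 0.1130·26 + 1.1829·46 = 71.0986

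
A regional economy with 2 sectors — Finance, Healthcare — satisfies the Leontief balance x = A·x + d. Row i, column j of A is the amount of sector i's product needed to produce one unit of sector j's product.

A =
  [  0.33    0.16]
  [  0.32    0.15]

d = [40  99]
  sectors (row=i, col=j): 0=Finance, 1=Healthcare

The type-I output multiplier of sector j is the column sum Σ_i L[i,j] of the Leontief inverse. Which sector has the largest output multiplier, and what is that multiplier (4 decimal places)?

Finance (2.2574)

Form M = I − A:
  [  0.67   -0.16]
  [ -0.32    0.85]
Leontief inverse L = M⁻¹:
  [  1.6400    0.3087]
  [  0.6174    1.2927]
Total output x = L · d:
  x_0 = 1.6400·40 + 0.3087·99 = 96.1605
  x_1 = 0.6174·40 + 1.2927·99 = 152.6722
Output multipliers (column sums of L):
  Finance: 2.2574
  Healthcare: 1.6014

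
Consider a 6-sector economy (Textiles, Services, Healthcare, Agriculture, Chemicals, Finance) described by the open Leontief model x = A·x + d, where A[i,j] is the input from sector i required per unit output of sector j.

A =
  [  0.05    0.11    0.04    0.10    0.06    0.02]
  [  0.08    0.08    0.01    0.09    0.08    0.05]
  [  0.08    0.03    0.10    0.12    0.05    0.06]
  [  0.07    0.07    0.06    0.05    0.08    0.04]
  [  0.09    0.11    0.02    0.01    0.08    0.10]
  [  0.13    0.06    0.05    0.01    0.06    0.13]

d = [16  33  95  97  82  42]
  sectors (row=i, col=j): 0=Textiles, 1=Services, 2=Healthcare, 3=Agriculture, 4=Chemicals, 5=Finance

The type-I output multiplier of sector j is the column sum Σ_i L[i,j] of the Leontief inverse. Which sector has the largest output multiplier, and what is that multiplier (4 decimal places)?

Form M = I − A:
  [  0.95   -0.11   -0.04   -0.10   -0.06   -0.02]
  [ -0.08    0.92   -0.01   -0.09   -0.08   -0.05]
  [ -0.08   -0.03    0.90   -0.12   -0.05   -0.06]
  [ -0.07   -0.07   -0.06    0.95   -0.08   -0.04]
  [ -0.09   -0.11   -0.02   -0.01    0.92   -0.10]
  [ -0.13   -0.06   -0.05   -0.01   -0.06    0.87]
Leontief inverse L = M⁻¹:
  [  1.0999    0.1607    0.0656    0.1410    0.1053    0.0576]
  [  0.1324    1.1347    0.0349    0.1281    0.1263    0.0911]
  [  0.1394    0.0854    1.1376    0.1686    0.0999    0.1058]
  [  0.1203    0.1200    0.0865    1.0897    0.1229    0.0799]
  [  0.1488    0.1676    0.0451    0.0507    1.1278    0.1481]
  [  0.1931    0.1201    0.0817    0.0556    0.1094    1.1815]
Total output x = L · d:
  x_0 = 1.0999·16 + 0.1607·33 + 0.0656·95 + 0.1410·97 + 0.1053·82 + 0.0576·42 = 53.8704
  x_1 = 0.1324·16 + 1.1347·33 + 0.0349·95 + 0.1281·97 + 0.1263·82 + 0.0911·42 = 69.4865
  x_2 = 0.1394·16 + 0.0854·33 + 1.1376·95 + 0.1686·97 + 0.0999·82 + 0.1058·42 = 142.1133
  x_3 = 0.1203·16 + 0.1200·33 + 0.0865·95 + 1.0897·97 + 0.1229·82 + 0.0799·42 = 133.2409
  x_4 = 0.1488·16 + 0.1676·33 + 0.0451·95 + 0.0507·97 + 1.1278·82 + 0.1481·42 = 115.8118
  x_5 = 0.1931·16 + 0.1201·33 + 0.0817·95 + 0.0556·97 + 0.1094·82 + 1.1815·42 = 78.8036
Output multipliers (column sums of L):
  Textiles: 1.8338
  Services: 1.7886
  Healthcare: 1.4514
  Agriculture: 1.6338
  Chemicals: 1.6916
  Finance: 1.6640

Textiles (1.8338)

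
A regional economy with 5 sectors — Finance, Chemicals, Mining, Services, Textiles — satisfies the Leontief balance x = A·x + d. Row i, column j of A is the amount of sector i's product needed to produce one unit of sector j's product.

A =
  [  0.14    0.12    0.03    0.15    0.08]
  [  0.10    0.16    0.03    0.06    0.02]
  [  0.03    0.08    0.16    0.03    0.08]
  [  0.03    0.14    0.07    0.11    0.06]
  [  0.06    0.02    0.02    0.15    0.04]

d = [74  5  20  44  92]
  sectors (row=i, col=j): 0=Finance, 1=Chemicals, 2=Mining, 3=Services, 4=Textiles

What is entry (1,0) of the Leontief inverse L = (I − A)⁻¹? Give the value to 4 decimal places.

Form M = I − A:
  [  0.86   -0.12   -0.03   -0.15   -0.08]
  [ -0.10    0.84   -0.03   -0.06   -0.02]
  [ -0.03   -0.08    0.84   -0.03   -0.08]
  [ -0.03   -0.14   -0.07    0.89   -0.06]
  [ -0.06   -0.02   -0.02   -0.15    0.96]
Leontief inverse L = M⁻¹:
  [  1.2086    0.2232    0.0744    0.2426    0.1267]
  [  0.1540    1.2395    0.0610    0.1202    0.0513]
  [  0.0694    0.1412    1.2075    0.0812    0.1144]
  [  0.0766    0.2188    0.1103    1.1707    0.0933]
  [  0.0922    0.0769    0.0483    0.2023    1.0676]
Total output x = L · d:
  x_0 = 1.2086·74 + 0.2232·5 + 0.0744·20 + 0.2426·44 + 0.1267·92 = 114.3776
  x_1 = 0.1540·74 + 1.2395·5 + 0.0610·20 + 0.1202·44 + 0.0513·92 = 28.8217
  x_2 = 0.0694·74 + 0.1412·5 + 1.2075·20 + 0.0812·44 + 0.1144·92 = 44.0863
  x_3 = 0.0766·74 + 0.2188·5 + 0.1103·20 + 1.1707·44 + 0.0933·92 = 69.0674
  x_4 = 0.0922·74 + 0.0769·5 + 0.0483·20 + 0.2023·44 + 1.0676·92 = 115.2926

L[1,0] = 0.1540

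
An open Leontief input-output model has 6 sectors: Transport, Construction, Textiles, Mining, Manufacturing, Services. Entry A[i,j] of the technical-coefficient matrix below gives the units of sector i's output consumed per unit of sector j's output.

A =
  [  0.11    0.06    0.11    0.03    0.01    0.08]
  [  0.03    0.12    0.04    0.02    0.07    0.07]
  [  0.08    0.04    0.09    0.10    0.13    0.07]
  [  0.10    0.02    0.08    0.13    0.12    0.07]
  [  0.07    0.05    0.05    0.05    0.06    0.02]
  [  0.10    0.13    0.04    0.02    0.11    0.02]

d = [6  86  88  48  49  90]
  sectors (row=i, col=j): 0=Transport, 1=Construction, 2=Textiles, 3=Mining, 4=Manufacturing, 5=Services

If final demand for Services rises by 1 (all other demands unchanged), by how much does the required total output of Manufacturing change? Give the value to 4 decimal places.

Form M = I − A:
  [  0.89   -0.06   -0.11   -0.03   -0.01   -0.08]
  [ -0.03    0.88   -0.04   -0.02   -0.07   -0.07]
  [ -0.08   -0.04    0.91   -0.10   -0.13   -0.07]
  [ -0.10   -0.02   -0.08    0.87   -0.12   -0.07]
  [ -0.07   -0.05   -0.05   -0.05    0.94   -0.02]
  [ -0.10   -0.13   -0.04   -0.02   -0.11    0.98]
Leontief inverse L = M⁻¹:
  [  1.1682    0.1101    0.1609    0.0679    0.0657    0.1209]
  [  0.0717    1.1671    0.0749    0.0469    0.1157    0.1003]
  [  0.1529    0.0949    1.1513    0.1540    0.2012    0.1166]
  [  0.1775    0.0742    0.1450    1.1877    0.1930    0.1189]
  [  0.1116    0.0831    0.0867    0.0800    1.0992    0.0494]
  [  0.1511    0.1808    0.0860    0.0527    0.1576    1.0588]
Total output x = L · d:
  x_0 = 1.1682·6 + 0.1101·86 + 0.1609·88 + 0.0679·48 + 0.0657·49 + 0.1209·90 = 47.9978
  x_1 = 0.0717·6 + 1.1671·86 + 0.0749·88 + 0.0469·48 + 0.1157·49 + 0.1003·90 = 124.3348
  x_2 = 0.1529·6 + 0.0949·86 + 1.1513·88 + 0.1540·48 + 0.2012·49 + 0.1166·90 = 138.1412
  x_3 = 0.1775·6 + 0.0742·86 + 0.1450·88 + 1.1877·48 + 0.1930·49 + 0.1189·90 = 97.3784
  x_4 = 0.1116·6 + 0.0831·86 + 0.0867·88 + 0.0800·48 + 1.0992·49 + 0.0494·90 = 77.5998
  x_5 = 0.1511·6 + 0.1808·86 + 0.0860·88 + 0.0527·48 + 0.1576·49 + 1.0588·90 = 129.5638
Δx_4 = L[4,5] · Δd_5 = 0.0494 · 1 = 0.0494

0.0494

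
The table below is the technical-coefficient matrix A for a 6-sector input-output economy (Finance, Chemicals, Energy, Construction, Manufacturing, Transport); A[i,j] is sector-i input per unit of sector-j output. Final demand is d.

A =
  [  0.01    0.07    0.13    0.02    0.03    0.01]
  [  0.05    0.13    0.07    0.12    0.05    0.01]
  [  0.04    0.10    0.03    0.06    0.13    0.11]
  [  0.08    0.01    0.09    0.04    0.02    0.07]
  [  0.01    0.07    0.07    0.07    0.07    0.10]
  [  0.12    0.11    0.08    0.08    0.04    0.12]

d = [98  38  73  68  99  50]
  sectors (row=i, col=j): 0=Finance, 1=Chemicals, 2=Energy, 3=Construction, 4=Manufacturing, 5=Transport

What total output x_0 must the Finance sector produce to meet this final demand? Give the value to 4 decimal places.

Form M = I − A:
  [  0.99   -0.07   -0.13   -0.02   -0.03   -0.01]
  [ -0.05    0.87   -0.07   -0.12   -0.05   -0.01]
  [ -0.04   -0.10    0.97   -0.06   -0.13   -0.11]
  [ -0.08   -0.01   -0.09    0.96   -0.02   -0.07]
  [ -0.01   -0.07   -0.07   -0.07    0.93   -0.10]
  [ -0.12   -0.11   -0.08   -0.08   -0.04    0.88]
Leontief inverse L = M⁻¹:
  [  1.0327    0.1130    0.1599    0.0541    0.0648    0.0447]
  [  0.0860    1.1865    0.1237    0.1688    0.0898    0.0536]
  [  0.0844    0.1690    1.0918    0.1179    0.1742    0.1685]
  [  0.1084    0.0541    0.1307    1.0718    0.0524    0.1094]
  [  0.0505    0.1277    0.1196    0.1181    1.1096    0.1525]
  [  0.1714    0.1898    0.1538    0.1420    0.0911    1.1813]
Total output x = L · d:
  x_0 = 1.0327·98 + 0.1130·38 + 0.1599·73 + 0.0541·68 + 0.0648·99 + 0.0447·50 = 129.5030
  x_1 = 0.0860·98 + 1.1865·38 + 0.1237·73 + 0.1688·68 + 0.0898·99 + 0.0536·50 = 85.5908
  x_2 = 0.0844·98 + 0.1690·38 + 1.0918·73 + 0.1179·68 + 0.1742·99 + 0.1685·50 = 128.0801
  x_3 = 0.1084·98 + 0.0541·38 + 0.1307·73 + 1.0718·68 + 0.0524·99 + 0.1094·50 = 105.7634
  x_4 = 0.0505·98 + 0.1277·38 + 0.1196·73 + 0.1181·68 + 1.1096·99 + 0.1525·50 = 144.0362
  x_5 = 0.1714·98 + 0.1898·38 + 0.1538·73 + 0.1420·68 + 0.0911·99 + 1.1813·50 = 112.9821

129.5030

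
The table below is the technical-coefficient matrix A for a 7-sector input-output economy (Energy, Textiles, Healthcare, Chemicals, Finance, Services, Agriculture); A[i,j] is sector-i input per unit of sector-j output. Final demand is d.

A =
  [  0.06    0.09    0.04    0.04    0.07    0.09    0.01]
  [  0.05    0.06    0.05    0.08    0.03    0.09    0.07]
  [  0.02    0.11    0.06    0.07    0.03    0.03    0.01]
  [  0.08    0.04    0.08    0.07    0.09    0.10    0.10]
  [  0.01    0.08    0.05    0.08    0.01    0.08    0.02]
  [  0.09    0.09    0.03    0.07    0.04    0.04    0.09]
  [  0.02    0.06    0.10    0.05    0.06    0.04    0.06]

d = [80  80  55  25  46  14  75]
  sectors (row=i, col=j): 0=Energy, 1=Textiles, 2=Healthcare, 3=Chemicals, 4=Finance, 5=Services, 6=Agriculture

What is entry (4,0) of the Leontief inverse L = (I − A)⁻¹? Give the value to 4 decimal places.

L[4,0] = 0.0422

Form M = I − A:
  [  0.94   -0.09   -0.04   -0.04   -0.07   -0.09   -0.01]
  [ -0.05    0.94   -0.05   -0.08   -0.03   -0.09   -0.07]
  [ -0.02   -0.11    0.94   -0.07   -0.03   -0.03   -0.01]
  [ -0.08   -0.04   -0.08    0.93   -0.09   -0.10   -0.10]
  [ -0.01   -0.08   -0.05   -0.08    0.99   -0.08   -0.02]
  [ -0.09   -0.09   -0.03   -0.07   -0.04    0.96   -0.09]
  [ -0.02   -0.06   -0.10   -0.05   -0.06   -0.04    0.94]
Leontief inverse L = M⁻¹:
  [  1.0957    0.1423    0.0764    0.0867    0.1004    0.1378    0.0476]
  [  0.0888    1.1152    0.0942    0.1292    0.0672    0.1396    0.1135]
  [  0.0490    0.1517    1.0932    0.1100    0.0567    0.0710    0.0431]
  [  0.1254    0.1127    0.1360    1.1325    0.1350    0.1620    0.1500]
  [  0.0422    0.1224    0.0836    0.1200    1.0385    0.1194    0.0568]
  [  0.1281    0.1463    0.0767    0.1201    0.0790    1.0944    0.1323]
  [  0.0490    0.1104    0.1398    0.0948    0.0893    0.0822    1.0939]
Total output x = L · d:
  x_0 = 1.0957·80 + 0.1423·80 + 0.0764·55 + 0.0867·25 + 0.1004·46 + 0.1378·14 + 0.0476·75 = 115.5296
  x_1 = 0.0888·80 + 1.1152·80 + 0.0942·55 + 0.1292·25 + 0.0672·46 + 0.1396·14 + 0.1135·75 = 118.2941
  x_2 = 0.0490·80 + 0.1517·80 + 1.0932·55 + 0.1100·25 + 0.0567·46 + 0.0710·14 + 0.0431·75 = 85.7654
  x_3 = 0.1254·80 + 0.1127·80 + 0.1360·55 + 1.1325·25 + 0.1350·46 + 0.1620·14 + 0.1500·75 = 74.5729
  x_4 = 0.0422·80 + 0.1224·80 + 0.0836·55 + 0.1200·25 + 1.0385·46 + 0.1194·14 + 0.0568·75 = 74.4636
  x_5 = 0.1281·80 + 0.1463·80 + 0.0767·55 + 0.1201·25 + 0.0790·46 + 1.0944·14 + 0.1323·75 = 58.0475
  x_6 = 0.0490·80 + 0.1104·80 + 0.1398·55 + 0.0948·25 + 0.0893·46 + 0.0822·14 + 1.0939·75 = 110.1097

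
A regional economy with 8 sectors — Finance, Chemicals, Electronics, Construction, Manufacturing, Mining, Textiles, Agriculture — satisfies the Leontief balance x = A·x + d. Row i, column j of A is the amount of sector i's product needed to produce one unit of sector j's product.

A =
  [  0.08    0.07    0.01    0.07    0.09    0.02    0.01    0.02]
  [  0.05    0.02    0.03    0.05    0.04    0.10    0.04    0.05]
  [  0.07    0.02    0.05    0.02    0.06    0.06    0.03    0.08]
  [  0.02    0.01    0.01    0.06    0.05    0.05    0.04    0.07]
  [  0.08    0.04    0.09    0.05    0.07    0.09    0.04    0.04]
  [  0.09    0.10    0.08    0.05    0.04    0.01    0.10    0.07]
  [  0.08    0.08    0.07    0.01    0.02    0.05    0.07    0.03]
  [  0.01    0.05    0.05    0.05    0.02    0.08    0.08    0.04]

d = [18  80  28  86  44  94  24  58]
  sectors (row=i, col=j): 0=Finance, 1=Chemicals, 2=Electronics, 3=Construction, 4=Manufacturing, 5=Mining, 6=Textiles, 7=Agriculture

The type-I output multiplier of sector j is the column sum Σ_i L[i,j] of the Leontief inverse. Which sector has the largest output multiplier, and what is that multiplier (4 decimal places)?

Form M = I − A:
  [  0.92   -0.07   -0.01   -0.07   -0.09   -0.02   -0.01   -0.02]
  [ -0.05    0.98   -0.03   -0.05   -0.04   -0.10   -0.04   -0.05]
  [ -0.07   -0.02    0.95   -0.02   -0.06   -0.06   -0.03   -0.08]
  [ -0.02   -0.01   -0.01    0.94   -0.05   -0.05   -0.04   -0.07]
  [ -0.08   -0.04   -0.09   -0.05    0.93   -0.09   -0.04   -0.04]
  [ -0.09   -0.10   -0.08   -0.05   -0.04    0.99   -0.10   -0.07]
  [ -0.08   -0.08   -0.07   -0.01   -0.02   -0.05    0.93   -0.03]
  [ -0.01   -0.05   -0.05   -0.05   -0.02   -0.08   -0.08    0.96]
Leontief inverse L = M⁻¹:
  [  1.1176    0.0982    0.0379    0.1020    0.1246    0.0572    0.0376    0.0495]
  [  0.0908    1.0560    0.0632    0.0804    0.0718    0.1335    0.0765    0.0831]
  [  0.1111    0.0553    1.0838    0.0511    0.0938    0.0970    0.0648    0.1122]
  [  0.0498    0.0372    0.0371    1.0844    0.0741    0.0798    0.0700    0.0962]
  [  0.1349    0.0837    0.1326    0.0892    1.1147    0.1360    0.0829    0.0837]
  [  0.1439    0.1430    0.1209    0.0894    0.0839    1.0632    0.1431    0.1125]
  [  0.1251    0.1161    0.1027    0.0404    0.0548    0.0884    1.1040    0.0634]
  [  0.0500    0.0842    0.0835    0.0771    0.0486    0.1156    0.1170    1.0738]
Total output x = L · d:
  x_0 = 1.1176·18 + 0.0982·80 + 0.0379·28 + 0.1020·86 + 0.1246·44 + 0.0572·94 + 0.0376·24 + 0.0495·58 = 52.4365
  x_1 = 0.0908·18 + 1.0560·80 + 0.0632·28 + 0.0804·86 + 0.0718·44 + 0.1335·94 + 0.0765·24 + 0.0831·58 = 117.1718
  x_2 = 0.1111·18 + 0.0553·80 + 1.0838·28 + 0.0511·86 + 0.0938·44 + 0.0970·94 + 0.0648·24 + 0.1122·58 = 62.4725
  x_3 = 0.0498·18 + 0.0372·80 + 0.0371·28 + 1.0844·86 + 0.0741·44 + 0.0798·94 + 0.0700·24 + 0.0962·58 = 116.1897
  x_4 = 0.1349·18 + 0.0837·80 + 0.1326·28 + 0.0892·86 + 1.1147·44 + 0.1360·94 + 0.0829·24 + 0.0837·58 = 89.1781
  x_5 = 0.1439·18 + 0.1430·80 + 0.1209·28 + 0.0894·86 + 0.0839·44 + 1.0632·94 + 0.1431·24 + 0.1125·58 = 138.7036
  x_6 = 0.1251·18 + 0.1161·80 + 0.1027·28 + 0.0404·86 + 0.0548·44 + 0.0884·94 + 1.1040·24 + 0.0634·58 = 58.7774
  x_7 = 0.0500·18 + 0.0842·80 + 0.0835·28 + 0.0771·86 + 0.0486·44 + 0.1156·94 + 0.1170·24 + 1.0738·58 = 94.6855
Output multipliers (column sums of L):
  Finance: 1.8232
  Chemicals: 1.6736
  Electronics: 1.6617
  Construction: 1.6139
  Manufacturing: 1.6663
  Mining: 1.7707
  Textiles: 1.6960
  Agriculture: 1.6745

Finance (1.8232)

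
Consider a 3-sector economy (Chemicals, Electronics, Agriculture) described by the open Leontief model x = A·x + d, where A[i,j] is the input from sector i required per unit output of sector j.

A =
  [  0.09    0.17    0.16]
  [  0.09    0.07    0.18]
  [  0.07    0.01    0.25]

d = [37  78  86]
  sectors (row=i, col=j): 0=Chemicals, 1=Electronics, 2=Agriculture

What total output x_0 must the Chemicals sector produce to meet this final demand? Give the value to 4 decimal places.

Form M = I − A:
  [  0.91   -0.17   -0.16]
  [ -0.09    0.93   -0.18]
  [ -0.07   -0.01    0.75]
Leontief inverse L = M⁻¹:
  [  1.1425    0.2120    0.2946]
  [  0.1315    1.1025    0.2927]
  [  0.1084    0.0345    1.3647]
Total output x = L · d:
  x_0 = 1.1425·37 + 0.2120·78 + 0.2946·86 = 84.1489
  x_1 = 0.1315·37 + 1.1025·78 + 0.2927·86 = 116.0275
  x_2 = 0.1084·37 + 0.0345·78 + 1.3647·86 = 124.0676

84.1489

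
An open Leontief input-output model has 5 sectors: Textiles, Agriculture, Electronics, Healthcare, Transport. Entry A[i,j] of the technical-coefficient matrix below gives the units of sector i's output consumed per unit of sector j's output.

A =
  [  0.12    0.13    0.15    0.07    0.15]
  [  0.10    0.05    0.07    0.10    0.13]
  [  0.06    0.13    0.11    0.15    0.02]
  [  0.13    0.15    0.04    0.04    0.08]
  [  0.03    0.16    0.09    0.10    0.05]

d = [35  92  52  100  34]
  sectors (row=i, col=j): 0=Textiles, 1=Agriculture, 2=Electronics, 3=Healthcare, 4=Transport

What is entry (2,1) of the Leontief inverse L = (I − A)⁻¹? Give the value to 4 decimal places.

Form M = I − A:
  [  0.88   -0.13   -0.15   -0.07   -0.15]
  [ -0.10    0.95   -0.07   -0.10   -0.13]
  [ -0.06   -0.13    0.89   -0.15   -0.02]
  [ -0.13   -0.15   -0.04    0.96   -0.08]
  [ -0.03   -0.16   -0.09   -0.10    0.95]
Leontief inverse L = M⁻¹:
  [  1.2212    0.2743    0.2611    0.1846    0.2514]
  [  0.1753    1.1597    0.1494    0.1782    0.2045]
  [  0.1452    0.2356    1.1871    0.2310    0.0996]
  [  0.2074    0.2492    0.1214    1.1188    0.1636]
  [  0.1037    0.2525    0.1587    0.1755    1.1217]
Total output x = L · d:
  x_0 = 1.2212·35 + 0.2743·92 + 0.2611·52 + 0.1846·100 + 0.2514·34 = 108.5660
  x_1 = 0.1753·35 + 1.1597·92 + 0.1494·52 + 0.1782·100 + 0.2045·34 = 145.3701
  x_2 = 0.1452·35 + 0.2356·92 + 1.1871·52 + 0.2310·100 + 0.0996·34 = 114.9650
  x_3 = 0.2074·35 + 0.2492·92 + 0.1214·52 + 1.1188·100 + 0.1636·34 = 153.9390
  x_4 = 0.1037·35 + 0.2525·92 + 0.1587·52 + 0.1755·100 + 1.1217·34 = 90.7968

L[2,1] = 0.2356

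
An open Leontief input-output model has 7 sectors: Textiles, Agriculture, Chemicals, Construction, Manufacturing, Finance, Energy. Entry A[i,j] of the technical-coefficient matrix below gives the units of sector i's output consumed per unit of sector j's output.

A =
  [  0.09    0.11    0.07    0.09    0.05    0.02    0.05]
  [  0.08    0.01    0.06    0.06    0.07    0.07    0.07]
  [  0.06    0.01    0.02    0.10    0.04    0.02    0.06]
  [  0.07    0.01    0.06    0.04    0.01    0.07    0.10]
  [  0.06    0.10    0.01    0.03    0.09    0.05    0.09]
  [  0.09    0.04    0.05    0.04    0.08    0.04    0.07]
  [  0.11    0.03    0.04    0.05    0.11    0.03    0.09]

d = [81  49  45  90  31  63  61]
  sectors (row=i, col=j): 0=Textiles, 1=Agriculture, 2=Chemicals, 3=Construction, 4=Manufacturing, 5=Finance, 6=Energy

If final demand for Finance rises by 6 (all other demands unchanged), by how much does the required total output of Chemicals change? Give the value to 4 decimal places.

Form M = I − A:
  [  0.91   -0.11   -0.07   -0.09   -0.05   -0.02   -0.05]
  [ -0.08    0.99   -0.06   -0.06   -0.07   -0.07   -0.07]
  [ -0.06   -0.01    0.98   -0.10   -0.04   -0.02   -0.06]
  [ -0.07   -0.01   -0.06    0.96   -0.01   -0.07   -0.10]
  [ -0.06   -0.10   -0.01   -0.03    0.91   -0.05   -0.09]
  [ -0.09   -0.04   -0.05   -0.04   -0.08    0.96   -0.07]
  [ -0.11   -0.03   -0.04   -0.05   -0.11   -0.03    0.91]
Leontief inverse L = M⁻¹:
  [  1.1553    0.1466    0.1085    0.1400    0.0994    0.0559    0.1114]
  [  0.1385    1.0470    0.0916    0.1022    0.1170    0.0986    0.1246]
  [  0.1033    0.0354    1.0450    0.1301    0.0719    0.0429    0.1020]
  [  0.1224    0.0388    0.0883    1.0779    0.0513    0.0931    0.1462]
  [  0.1220    0.1381    0.0435    0.0715    1.1441    0.0829    0.1476]
  [  0.1475    0.0778    0.0812    0.0821    0.1274    1.0686    0.1233]
  [  0.1751    0.0752    0.0749    0.0966    0.1643    0.0623    1.1509]
Total output x = L · d:
  x_0 = 1.1553·81 + 0.1466·49 + 0.1085·45 + 0.1400·90 + 0.0994·31 + 0.0559·63 + 0.1114·61 = 131.6383
  x_1 = 0.1385·81 + 1.0470·49 + 0.0916·45 + 0.1022·90 + 0.1170·31 + 0.0986·63 + 0.1246·61 = 93.2762
  x_2 = 0.1033·81 + 0.0354·49 + 1.0450·45 + 0.1301·90 + 0.0719·31 + 0.0429·63 + 0.1020·61 = 79.9975
  x_3 = 0.1224·81 + 0.0388·49 + 0.0883·45 + 1.0779·90 + 0.0513·31 + 0.0931·63 + 0.1462·61 = 129.1672
  x_4 = 0.1220·81 + 0.1381·49 + 0.0435·45 + 0.0715·90 + 1.1441·31 + 0.0829·63 + 0.1476·61 = 74.7292
  x_5 = 0.1475·81 + 0.0778·49 + 0.0812·45 + 0.0821·90 + 0.1274·31 + 1.0686·63 + 0.1233·61 = 105.5872
  x_6 = 0.1751·81 + 0.0752·49 + 0.0749·45 + 0.0966·90 + 0.1643·31 + 0.0623·63 + 1.1509·61 = 109.1479
Δx_2 = L[2,5] · Δd_5 = 0.0429 · 6 = 0.2576

0.2576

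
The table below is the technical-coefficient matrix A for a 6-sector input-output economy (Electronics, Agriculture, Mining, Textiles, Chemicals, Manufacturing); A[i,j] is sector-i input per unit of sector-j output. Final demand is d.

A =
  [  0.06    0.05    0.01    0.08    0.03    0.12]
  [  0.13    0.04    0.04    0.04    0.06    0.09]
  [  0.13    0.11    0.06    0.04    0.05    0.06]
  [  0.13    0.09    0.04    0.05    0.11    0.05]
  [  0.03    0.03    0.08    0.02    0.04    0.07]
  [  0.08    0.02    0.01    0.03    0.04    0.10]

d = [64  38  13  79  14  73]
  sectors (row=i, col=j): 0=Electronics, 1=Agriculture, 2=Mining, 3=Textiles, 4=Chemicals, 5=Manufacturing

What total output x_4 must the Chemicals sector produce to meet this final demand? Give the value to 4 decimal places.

33.2170

Form M = I − A:
  [  0.94   -0.05   -0.01   -0.08   -0.03   -0.12]
  [ -0.13    0.96   -0.04   -0.04   -0.06   -0.09]
  [ -0.13   -0.11    0.94   -0.04   -0.05   -0.06]
  [ -0.13   -0.09   -0.04    0.95   -0.11   -0.05]
  [ -0.03   -0.03   -0.08   -0.02    0.96   -0.07]
  [ -0.08   -0.02   -0.01   -0.03   -0.04    0.90]
Leontief inverse L = M⁻¹:
  [  1.1085    0.0759    0.0263    0.1042    0.0597    0.1676]
  [  0.1811    1.0703    0.0596    0.0693    0.0897    0.1460]
  [  0.1936    0.1464    1.0838    0.0738    0.0852    0.1234]
  [  0.1910    0.1262    0.0672    1.0835    0.1463    0.1141]
  [  0.0687    0.0535    0.0960    0.0377    1.0609    0.1055]
  [  0.1141    0.0387    0.0222    0.0494    0.0603    1.1391]
Total output x = L · d:
  x_0 = 1.1085·64 + 0.0759·38 + 0.0263·13 + 0.1042·79 + 0.0597·14 + 0.1676·73 = 95.4727
  x_1 = 0.1811·64 + 1.0703·38 + 0.0596·13 + 0.0693·79 + 0.0897·14 + 0.1460·73 = 70.4265
  x_2 = 0.1936·64 + 0.1464·38 + 1.0838·13 + 0.0738·79 + 0.0852·14 + 0.1234·73 = 48.0767
  x_3 = 0.1910·64 + 0.1262·38 + 0.0672·13 + 1.0835·79 + 0.1463·14 + 0.1141·73 = 113.8686
  x_4 = 0.0687·64 + 0.0535·38 + 0.0960·13 + 0.0377·79 + 1.0609·14 + 0.1055·73 = 33.2170
  x_5 = 0.1141·64 + 0.0387·38 + 0.0222·13 + 0.0494·79 + 0.0603·14 + 1.1391·73 = 96.9687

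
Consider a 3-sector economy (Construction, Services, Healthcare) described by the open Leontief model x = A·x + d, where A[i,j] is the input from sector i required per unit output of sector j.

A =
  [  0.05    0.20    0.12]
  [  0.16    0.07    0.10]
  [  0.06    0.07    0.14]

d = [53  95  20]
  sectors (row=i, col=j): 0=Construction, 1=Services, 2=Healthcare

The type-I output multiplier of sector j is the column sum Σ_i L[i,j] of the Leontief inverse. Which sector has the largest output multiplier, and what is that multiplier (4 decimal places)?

Form M = I − A:
  [  0.95   -0.20   -0.12]
  [ -0.16    0.93   -0.10]
  [ -0.06   -0.07    0.86]
Leontief inverse L = M⁻¹:
  [  1.1066    0.2518    0.1837]
  [  0.2004    1.1304    0.1594]
  [  0.0935    0.1096    1.1886]
Total output x = L · d:
  x_0 = 1.1066·53 + 0.2518·95 + 0.1837·20 = 86.2485
  x_1 = 0.2004·53 + 1.1304·95 + 0.1594·20 = 121.1974
  x_2 = 0.0935·53 + 0.1096·95 + 1.1886·20 = 39.1381
Output multipliers (column sums of L):
  Construction: 1.4006
  Services: 1.4918
  Healthcare: 1.5317

Healthcare (1.5317)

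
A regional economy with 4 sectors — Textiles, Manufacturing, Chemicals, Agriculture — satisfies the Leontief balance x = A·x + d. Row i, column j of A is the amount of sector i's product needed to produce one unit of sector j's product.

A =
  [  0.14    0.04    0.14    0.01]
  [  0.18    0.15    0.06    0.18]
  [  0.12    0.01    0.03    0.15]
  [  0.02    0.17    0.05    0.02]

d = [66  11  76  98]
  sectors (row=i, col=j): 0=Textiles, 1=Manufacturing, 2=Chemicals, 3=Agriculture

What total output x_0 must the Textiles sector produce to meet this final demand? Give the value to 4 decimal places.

99.1078

Form M = I − A:
  [  0.86   -0.04   -0.14   -0.01]
  [ -0.18    0.85   -0.06   -0.18]
  [ -0.12   -0.01    0.97   -0.15]
  [ -0.02   -0.17   -0.05    0.98]
Leontief inverse L = M⁻¹:
  [  1.2037    0.0693    0.1807    0.0527]
  [  0.2839    1.2416    0.1307    0.2509]
  [  0.1646    0.0553    1.0671    0.1752]
  [  0.0822    0.2196    0.0808    1.0740]
Total output x = L · d:
  x_0 = 1.2037·66 + 0.0693·11 + 0.1807·76 + 0.0527·98 = 99.1078
  x_1 = 0.2839·66 + 1.2416·11 + 0.1307·76 + 0.2509·98 = 66.9239
  x_2 = 0.1646·66 + 0.0553·11 + 1.0671·76 + 0.1752·98 = 109.7390
  x_3 = 0.0822·66 + 0.2196·11 + 0.0808·76 + 1.0740·98 = 119.2308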